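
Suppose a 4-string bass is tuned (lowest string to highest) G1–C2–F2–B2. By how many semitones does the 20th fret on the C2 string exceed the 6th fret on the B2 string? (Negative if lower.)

3 semitones

C2 at fret 20 → A♭3 (MIDI 56); B2 at fret 6 → F3 (MIDI 53).
56 − 53 = 3, so the two pitches are 3 semitones apart.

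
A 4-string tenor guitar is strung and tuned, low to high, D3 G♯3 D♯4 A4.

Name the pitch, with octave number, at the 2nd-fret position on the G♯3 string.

G♯3 is MIDI 56. Adding 2 gives 58, which is A♯3.
(Equivalently spelled B♭3.)

A♯3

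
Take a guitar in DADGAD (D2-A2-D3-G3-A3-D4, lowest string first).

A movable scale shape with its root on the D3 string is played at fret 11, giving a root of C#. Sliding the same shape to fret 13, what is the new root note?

D#

Moving from fret 11 to fret 13 shifts the root by 2 semitones.
C# up 2 semitones is D#.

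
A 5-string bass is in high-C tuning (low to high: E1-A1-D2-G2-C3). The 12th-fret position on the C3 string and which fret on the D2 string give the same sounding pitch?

22

Fret 12 on C3 is MIDI 48 + 12 = 60 (C4). On the D2 string (open MIDI 38), that pitch is 60 − 38 = fret 22.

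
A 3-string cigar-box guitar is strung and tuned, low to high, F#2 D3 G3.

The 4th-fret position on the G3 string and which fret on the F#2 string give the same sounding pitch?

Fret 4 on G3 is MIDI 55 + 4 = 59 (B3). On the F#2 string (open MIDI 42), that pitch is 59 − 42 = fret 17.

17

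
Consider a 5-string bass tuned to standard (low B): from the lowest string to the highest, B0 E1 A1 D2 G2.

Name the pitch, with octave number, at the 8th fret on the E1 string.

E1 is MIDI 28. Adding 8 gives 36, which is C2.

C2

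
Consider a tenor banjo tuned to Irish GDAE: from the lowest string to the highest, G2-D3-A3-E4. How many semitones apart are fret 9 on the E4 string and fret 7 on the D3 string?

E4 at fret 9 → C#5 (MIDI 73); D3 at fret 7 → A3 (MIDI 57).
73 − 57 = 16, so the two pitches are 16 semitones apart, with C#5 the higher.

16 semitones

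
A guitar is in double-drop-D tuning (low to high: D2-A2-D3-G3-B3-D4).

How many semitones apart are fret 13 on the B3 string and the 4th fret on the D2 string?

30 semitones

B3 at fret 13 → C5 (MIDI 72); D2 at fret 4 → F#2 (MIDI 42).
72 − 42 = 30, so the two pitches are 30 semitones apart, with C5 the higher.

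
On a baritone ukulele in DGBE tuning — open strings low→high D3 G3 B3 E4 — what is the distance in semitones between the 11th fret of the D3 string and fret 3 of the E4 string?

D3 at fret 11 → C#4 (MIDI 61); E4 at fret 3 → G4 (MIDI 67).
61 − 67 = -6, so the two pitches are 6 semitones apart, with G4 the higher.

6 semitones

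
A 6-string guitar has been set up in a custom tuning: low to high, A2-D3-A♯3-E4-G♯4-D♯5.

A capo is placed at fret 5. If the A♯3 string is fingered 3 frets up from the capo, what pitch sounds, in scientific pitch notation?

The capo raises the open A♯3 by 5 semitones to D♯4; fretting 3 more gives A♯3 + 5 + 3 = A♯3 + 8 semitones = F♯4.

F♯4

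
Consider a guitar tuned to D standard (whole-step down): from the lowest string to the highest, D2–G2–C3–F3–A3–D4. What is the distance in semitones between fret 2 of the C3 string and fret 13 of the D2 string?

C3 at fret 2 → D3 (MIDI 50); D2 at fret 13 → D♯3 (MIDI 51).
50 − 51 = -1, so the two pitches are 1 semitone apart, with D♯3 the higher.

1 semitone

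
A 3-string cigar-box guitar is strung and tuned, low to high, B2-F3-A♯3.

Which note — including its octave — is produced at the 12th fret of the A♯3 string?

The open A♯3 string plus 12 semitones: A#–B–C–C#–…–G#–A–A#.
The walk passes from B into C once, so the octave number goes from 3 to 4.
(Equivalently spelled B♭4.)

A♯4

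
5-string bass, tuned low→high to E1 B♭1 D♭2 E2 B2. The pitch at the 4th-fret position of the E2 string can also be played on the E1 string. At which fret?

16

E2 at fret 4 is E2 + 4 semitones = A♭2.
The open E1 string is 12 semitones below the open E2, so the same pitch on the E1 string lies at fret 4 + 12 = 16.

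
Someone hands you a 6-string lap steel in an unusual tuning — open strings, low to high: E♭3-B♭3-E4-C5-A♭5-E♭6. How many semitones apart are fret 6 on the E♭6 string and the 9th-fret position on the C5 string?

E♭6 at fret 6 → A6 (MIDI 93); C5 at fret 9 → A5 (MIDI 81).
93 − 81 = 12, so the two pitches are 12 semitones apart, with A6 the higher.

12 semitones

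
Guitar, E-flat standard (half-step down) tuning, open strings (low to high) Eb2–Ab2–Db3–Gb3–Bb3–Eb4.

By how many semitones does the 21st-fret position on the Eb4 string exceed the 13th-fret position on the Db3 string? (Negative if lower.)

Eb4 at fret 21 → C6 (MIDI 84); Db3 at fret 13 → D4 (MIDI 62).
84 − 62 = 22, so the two pitches are 22 semitones apart.

22 semitones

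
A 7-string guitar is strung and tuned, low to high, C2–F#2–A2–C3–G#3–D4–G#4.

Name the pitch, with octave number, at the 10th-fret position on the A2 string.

Each fret is one semitone, so A2 + 10 = G3.

G3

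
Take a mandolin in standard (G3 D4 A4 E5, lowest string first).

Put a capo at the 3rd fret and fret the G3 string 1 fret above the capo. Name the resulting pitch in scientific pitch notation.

The capo raises the open G3 by 3 semitones to A♯3; fretting 1 more gives G3 + 3 + 1 = G3 + 4 semitones = B3.

B3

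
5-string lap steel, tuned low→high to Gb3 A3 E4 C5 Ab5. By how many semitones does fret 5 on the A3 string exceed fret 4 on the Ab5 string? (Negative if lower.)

A3 at fret 5 → D4 (MIDI 62); Ab5 at fret 4 → C6 (MIDI 84).
62 − 84 = -22, so the two pitches are 22 semitones apart.

-22 semitones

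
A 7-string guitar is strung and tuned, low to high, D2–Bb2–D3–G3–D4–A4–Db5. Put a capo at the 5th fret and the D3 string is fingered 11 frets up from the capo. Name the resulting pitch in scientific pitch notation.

Gb4

The capo raises the open D3 by 5 semitones to G3; fretting 11 more gives D3 + 5 + 11 = D3 + 16 semitones = Gb4.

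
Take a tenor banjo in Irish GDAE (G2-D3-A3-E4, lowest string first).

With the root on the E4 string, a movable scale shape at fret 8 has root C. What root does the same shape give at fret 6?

Moving from fret 8 to fret 6 shifts the root by -2 semitones.
C down 2 semitones is A♯.

A♯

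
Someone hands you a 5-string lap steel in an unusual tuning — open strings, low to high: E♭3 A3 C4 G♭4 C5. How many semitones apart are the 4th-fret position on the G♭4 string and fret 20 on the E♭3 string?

G♭4 at fret 4 → B♭4 (MIDI 70); E♭3 at fret 20 → B4 (MIDI 71).
70 − 71 = -1, so the two pitches are 1 semitone apart, with B4 the higher.

1 semitone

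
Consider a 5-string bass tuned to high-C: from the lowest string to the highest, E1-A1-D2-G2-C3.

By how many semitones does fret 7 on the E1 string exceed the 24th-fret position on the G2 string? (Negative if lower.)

E1 at fret 7 → B1 (MIDI 35); G2 at fret 24 → G4 (MIDI 67).
35 − 67 = -32, so the two pitches are 32 semitones apart.

-32 semitones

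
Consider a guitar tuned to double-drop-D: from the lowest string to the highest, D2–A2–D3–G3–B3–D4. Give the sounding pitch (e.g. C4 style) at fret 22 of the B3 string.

A5

Each fret is one semitone, so B3 + 22 = A5.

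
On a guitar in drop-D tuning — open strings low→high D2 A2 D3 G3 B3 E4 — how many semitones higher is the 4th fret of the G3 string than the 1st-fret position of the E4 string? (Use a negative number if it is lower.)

-6 semitones

G3 at fret 4 → B3 (MIDI 59); E4 at fret 1 → F4 (MIDI 65).
59 − 65 = -6, so the two pitches are 6 semitones apart.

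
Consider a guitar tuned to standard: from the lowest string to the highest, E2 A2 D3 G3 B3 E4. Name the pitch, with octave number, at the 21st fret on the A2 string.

The open A2 string plus 21 semitones: A–A#–B–C–…–E–F–F#.
The walk passes from B into C 2 times, so the octave number goes from 2 to 4.
(Equivalently spelled G♭4.)

F♯4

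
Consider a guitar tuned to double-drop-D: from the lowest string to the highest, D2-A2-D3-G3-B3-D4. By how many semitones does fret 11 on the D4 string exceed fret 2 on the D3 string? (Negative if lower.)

D4 at fret 11 → C#5 (MIDI 73); D3 at fret 2 → E3 (MIDI 52).
73 − 52 = 21, so the two pitches are 21 semitones apart.

21 semitones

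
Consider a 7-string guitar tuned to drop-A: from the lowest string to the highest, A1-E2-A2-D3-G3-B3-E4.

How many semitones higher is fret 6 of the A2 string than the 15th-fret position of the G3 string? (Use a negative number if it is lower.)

A2 at fret 6 → D#3 (MIDI 51); G3 at fret 15 → A#4 (MIDI 70).
51 − 70 = -19, so the two pitches are 19 semitones apart.

-19 semitones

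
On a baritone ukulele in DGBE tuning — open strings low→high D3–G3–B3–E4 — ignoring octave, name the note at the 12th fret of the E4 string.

E

The open E4 string plus 12 semitones: E–F–F#–G–…–D–D#–E.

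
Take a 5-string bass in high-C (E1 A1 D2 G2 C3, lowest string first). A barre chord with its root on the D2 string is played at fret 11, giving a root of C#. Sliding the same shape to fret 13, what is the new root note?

D#

Moving from fret 11 to fret 13 shifts the root by 2 semitones.
C# up 2 semitones is D#.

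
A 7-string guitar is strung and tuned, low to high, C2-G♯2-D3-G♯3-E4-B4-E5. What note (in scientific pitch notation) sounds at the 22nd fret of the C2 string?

Each fret is one semitone, so C2 + 22 = A♯3.
(Equivalently spelled B♭3.)

A♯3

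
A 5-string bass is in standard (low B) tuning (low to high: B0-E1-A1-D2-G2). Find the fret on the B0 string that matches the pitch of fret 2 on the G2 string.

G2 at fret 2 is G2 + 2 semitones = A2.
The open B0 string is 20 semitones below the open G2, so the same pitch on the B0 string lies at fret 2 + 20 = 22.

22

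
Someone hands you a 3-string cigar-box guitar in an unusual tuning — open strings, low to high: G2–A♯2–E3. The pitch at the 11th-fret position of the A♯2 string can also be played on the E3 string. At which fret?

5

Fret 11 on A♯2 is MIDI 46 + 11 = 57 (A3). On the E3 string (open MIDI 52), that pitch is 57 − 52 = fret 5.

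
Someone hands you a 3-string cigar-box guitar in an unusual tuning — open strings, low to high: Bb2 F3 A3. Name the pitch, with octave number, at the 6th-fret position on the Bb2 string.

The open Bb2 string plus 6 semitones: Bb–B–C–Db–D–Eb–E.
The walk passes from B into C once, so the octave number goes from 2 to 3.

E3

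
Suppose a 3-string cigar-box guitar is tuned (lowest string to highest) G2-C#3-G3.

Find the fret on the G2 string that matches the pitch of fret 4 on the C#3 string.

10

Fret 4 on C#3 is MIDI 49 + 4 = 53 (F3). On the G2 string (open MIDI 43), that pitch is 53 − 43 = fret 10.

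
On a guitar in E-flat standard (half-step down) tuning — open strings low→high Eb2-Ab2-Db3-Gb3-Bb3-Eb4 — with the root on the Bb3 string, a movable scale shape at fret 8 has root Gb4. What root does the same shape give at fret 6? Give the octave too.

Moving from fret 8 to fret 6 shifts the root by -2 semitones.
Gb4 down 2 semitones is E4.

E4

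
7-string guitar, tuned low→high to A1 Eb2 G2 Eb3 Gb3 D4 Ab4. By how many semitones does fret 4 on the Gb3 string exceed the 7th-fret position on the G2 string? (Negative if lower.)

Gb3 at fret 4 → Bb3 (MIDI 58); G2 at fret 7 → D3 (MIDI 50).
58 − 50 = 8, so the two pitches are 8 semitones apart.

8 semitones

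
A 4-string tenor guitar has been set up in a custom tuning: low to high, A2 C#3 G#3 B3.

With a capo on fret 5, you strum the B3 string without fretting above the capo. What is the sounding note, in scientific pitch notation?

The capo raises the open B3 by 5 semitones to E4; fretting 0 more gives B3 + 5 + 0 = B3 + 5 semitones = E4.

E4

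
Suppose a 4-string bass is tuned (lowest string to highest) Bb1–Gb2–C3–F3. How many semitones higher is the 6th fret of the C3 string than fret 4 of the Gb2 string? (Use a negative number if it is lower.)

8 semitones

C3 at fret 6 → Gb3 (MIDI 54); Gb2 at fret 4 → Bb2 (MIDI 46).
54 − 46 = 8, so the two pitches are 8 semitones apart.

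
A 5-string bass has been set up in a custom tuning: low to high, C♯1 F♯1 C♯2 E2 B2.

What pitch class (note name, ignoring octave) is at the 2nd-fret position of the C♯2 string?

Each fret is one semitone, so C♯2 + 2 = D♯.
(Equivalently spelled E♭.)

D♯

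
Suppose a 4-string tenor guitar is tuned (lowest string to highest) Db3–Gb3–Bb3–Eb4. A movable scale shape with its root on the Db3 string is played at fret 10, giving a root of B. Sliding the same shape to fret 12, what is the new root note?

Db

Moving from fret 10 to fret 12 shifts the root by 2 semitones.
B up 2 semitones is Db.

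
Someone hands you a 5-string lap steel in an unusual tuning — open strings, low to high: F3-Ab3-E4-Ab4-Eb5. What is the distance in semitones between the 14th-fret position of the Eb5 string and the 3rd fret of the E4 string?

Eb5 at fret 14 → F6 (MIDI 89); E4 at fret 3 → G4 (MIDI 67).
89 − 67 = 22, so the two pitches are 22 semitones apart, with F6 the higher.

22 semitones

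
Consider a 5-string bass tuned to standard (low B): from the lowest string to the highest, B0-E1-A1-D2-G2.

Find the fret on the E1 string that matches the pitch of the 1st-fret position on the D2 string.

Fret 1 on D2 is MIDI 38 + 1 = 39 (D♯2). On the E1 string (open MIDI 28), that pitch is 39 − 28 = fret 11.

11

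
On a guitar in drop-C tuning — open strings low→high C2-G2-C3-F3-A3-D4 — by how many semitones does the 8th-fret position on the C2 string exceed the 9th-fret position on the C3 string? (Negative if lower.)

C2 at fret 8 → G#2 (MIDI 44); C3 at fret 9 → A3 (MIDI 57).
44 − 57 = -13, so the two pitches are 13 semitones apart.

-13 semitones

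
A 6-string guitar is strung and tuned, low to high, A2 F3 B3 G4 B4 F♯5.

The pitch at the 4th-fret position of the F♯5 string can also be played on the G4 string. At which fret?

15

F♯5 at fret 4 is F♯5 + 4 semitones = A♯5.
The open G4 string is 11 semitones below the open F♯5, so the same pitch on the G4 string lies at fret 4 + 11 = 15.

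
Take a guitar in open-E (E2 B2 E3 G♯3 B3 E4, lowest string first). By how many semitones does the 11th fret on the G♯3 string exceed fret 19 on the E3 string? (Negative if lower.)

G♯3 at fret 11 → G4 (MIDI 67); E3 at fret 19 → B4 (MIDI 71).
67 − 71 = -4, so the two pitches are 4 semitones apart.

-4 semitones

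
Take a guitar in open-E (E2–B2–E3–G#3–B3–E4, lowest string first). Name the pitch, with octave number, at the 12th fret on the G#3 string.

The open G#3 string plus 12 semitones: G#–A–A#–B–…–F#–G–G#.
The walk passes from B into C once, so the octave number goes from 3 to 4.

G#4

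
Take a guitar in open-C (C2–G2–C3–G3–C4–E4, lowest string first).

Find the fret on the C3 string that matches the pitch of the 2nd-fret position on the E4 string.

18

E4 at fret 2 is E4 + 2 semitones = F♯4.
The open C3 string is 16 semitones below the open E4, so the same pitch on the C3 string lies at fret 2 + 16 = 18.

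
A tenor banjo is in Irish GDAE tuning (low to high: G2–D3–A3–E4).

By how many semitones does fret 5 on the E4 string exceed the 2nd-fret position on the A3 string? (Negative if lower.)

E4 at fret 5 → A4 (MIDI 69); A3 at fret 2 → B3 (MIDI 59).
69 − 59 = 10, so the two pitches are 10 semitones apart.

10 semitones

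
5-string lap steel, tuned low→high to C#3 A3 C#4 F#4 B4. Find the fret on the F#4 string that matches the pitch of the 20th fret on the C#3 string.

C#3 at fret 20 is C#3 + 20 semitones = A4.
The open F#4 string is 17 semitones above the open C#3, so the same pitch on the F#4 string lies at fret 20 − 17 = 3.

3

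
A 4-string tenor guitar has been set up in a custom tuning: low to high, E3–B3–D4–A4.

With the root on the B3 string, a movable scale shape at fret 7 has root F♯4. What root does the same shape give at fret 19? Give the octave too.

F♯5

Moving from fret 7 to fret 19 shifts the root by 12 semitones.
F♯4 up 12 semitones is F♯5.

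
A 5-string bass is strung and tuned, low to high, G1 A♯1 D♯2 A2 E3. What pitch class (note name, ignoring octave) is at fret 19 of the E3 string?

Each fret is one semitone, so E3 + 19 = B.

B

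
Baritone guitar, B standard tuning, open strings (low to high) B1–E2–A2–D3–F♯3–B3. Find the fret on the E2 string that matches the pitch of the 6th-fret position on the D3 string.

16

Fret 6 on D3 is MIDI 50 + 6 = 56 (G♯3). On the E2 string (open MIDI 40), that pitch is 56 − 40 = fret 16.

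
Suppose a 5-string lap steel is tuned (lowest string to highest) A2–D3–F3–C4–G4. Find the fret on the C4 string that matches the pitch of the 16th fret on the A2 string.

1

Fret 16 on A2 is MIDI 45 + 16 = 61 (Db4). On the C4 string (open MIDI 60), that pitch is 61 − 60 = fret 1.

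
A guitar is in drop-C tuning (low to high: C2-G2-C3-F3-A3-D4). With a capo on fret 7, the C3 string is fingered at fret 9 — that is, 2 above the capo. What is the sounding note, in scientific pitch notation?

A3

The capo raises the open C3 by 7 semitones to G3; fretting 2 more gives C3 + 7 + 2 = C3 + 9 semitones = A3.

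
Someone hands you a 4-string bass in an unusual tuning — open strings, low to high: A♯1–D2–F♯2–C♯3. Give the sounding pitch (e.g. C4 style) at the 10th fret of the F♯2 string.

E3

F♯2 is MIDI 42. Adding 10 gives 52, which is E3.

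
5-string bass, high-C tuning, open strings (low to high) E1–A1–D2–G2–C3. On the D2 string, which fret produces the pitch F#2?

F#2 is 4 semitones above the open D2 (D–D#–E–F–F#), so it sits at fret 4.

4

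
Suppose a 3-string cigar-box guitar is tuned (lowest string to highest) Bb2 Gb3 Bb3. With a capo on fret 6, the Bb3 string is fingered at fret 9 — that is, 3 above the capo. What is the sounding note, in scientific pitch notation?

G4

The capo raises the open Bb3 by 6 semitones to E4; fretting 3 more gives Bb3 + 6 + 3 = Bb3 + 9 semitones = G4.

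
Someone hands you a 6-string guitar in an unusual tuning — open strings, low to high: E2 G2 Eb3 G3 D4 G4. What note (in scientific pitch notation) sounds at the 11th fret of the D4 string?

Db5

The open D4 string plus 11 semitones: D–Eb–E–F–…–B–C–Db.
The walk passes from B into C once, so the octave number goes from 4 to 5.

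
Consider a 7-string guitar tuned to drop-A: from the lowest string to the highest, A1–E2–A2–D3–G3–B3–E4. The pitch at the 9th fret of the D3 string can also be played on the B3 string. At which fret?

D3 at fret 9 is D3 + 9 semitones = B3.
The open B3 string is 9 semitones above the open D3, so the same pitch on the B3 string lies at fret 9 − 9 = 0.

0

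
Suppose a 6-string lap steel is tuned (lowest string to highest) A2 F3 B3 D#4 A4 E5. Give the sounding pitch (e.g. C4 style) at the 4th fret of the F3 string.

The open F3 string plus 4 semitones: F–F#–G–G#–A.
No B→C boundary is crossed, so the octave stays at 3.

A3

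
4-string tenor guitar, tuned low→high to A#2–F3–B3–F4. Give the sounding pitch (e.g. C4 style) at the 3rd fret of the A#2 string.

The open A#2 string plus 3 semitones: A#–B–C–C#.
The walk passes from B into C once, so the octave number goes from 2 to 3.
(Equivalently spelled Db3.)

C#3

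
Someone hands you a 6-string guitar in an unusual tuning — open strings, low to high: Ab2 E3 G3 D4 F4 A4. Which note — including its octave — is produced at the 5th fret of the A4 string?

Each fret is one semitone, so A4 + 5 = D5.

D5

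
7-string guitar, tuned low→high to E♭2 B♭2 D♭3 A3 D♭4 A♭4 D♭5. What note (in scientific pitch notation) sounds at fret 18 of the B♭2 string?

Each fret is one semitone, so B♭2 + 18 = E4.

E4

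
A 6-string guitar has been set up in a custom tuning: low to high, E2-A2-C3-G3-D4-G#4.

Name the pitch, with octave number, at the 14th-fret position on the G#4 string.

G#4 is MIDI 68. Adding 14 gives 82, which is A#5.

A#5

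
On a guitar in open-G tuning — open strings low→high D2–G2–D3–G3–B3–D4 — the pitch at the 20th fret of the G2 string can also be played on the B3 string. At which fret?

4

G2 at fret 20 is G2 + 20 semitones = D#4.
The open B3 string is 16 semitones above the open G2, so the same pitch on the B3 string lies at fret 20 − 16 = 4.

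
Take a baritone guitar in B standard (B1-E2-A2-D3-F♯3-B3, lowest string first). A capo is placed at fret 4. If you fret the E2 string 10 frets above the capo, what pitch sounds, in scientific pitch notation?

The capo raises the open E2 by 4 semitones to G♯2; fretting 10 more gives E2 + 4 + 10 = E2 + 14 semitones = F♯3.

F♯3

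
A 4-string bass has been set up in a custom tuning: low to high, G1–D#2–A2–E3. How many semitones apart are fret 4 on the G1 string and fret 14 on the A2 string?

24 semitones

G1 at fret 4 → B1 (MIDI 35); A2 at fret 14 → B3 (MIDI 59).
35 − 59 = -24, so the two pitches are 24 semitones apart, with B3 the higher.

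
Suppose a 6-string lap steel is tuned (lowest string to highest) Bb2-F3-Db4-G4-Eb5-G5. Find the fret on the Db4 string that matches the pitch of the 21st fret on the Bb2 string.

6

Bb2 at fret 21 is Bb2 + 21 semitones = G4.
The open Db4 string is 15 semitones above the open Bb2, so the same pitch on the Db4 string lies at fret 21 − 15 = 6.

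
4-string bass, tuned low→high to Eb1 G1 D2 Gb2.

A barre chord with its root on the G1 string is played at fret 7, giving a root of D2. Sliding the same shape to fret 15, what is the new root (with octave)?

Bb2

Moving from fret 7 to fret 15 shifts the root by 8 semitones.
D2 up 8 semitones is Bb2.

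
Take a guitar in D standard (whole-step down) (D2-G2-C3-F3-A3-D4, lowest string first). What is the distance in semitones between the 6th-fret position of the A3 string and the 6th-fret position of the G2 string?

14 semitones

A3 at fret 6 → D#4 (MIDI 63); G2 at fret 6 → C#3 (MIDI 49).
63 − 49 = 14, so the two pitches are 14 semitones apart, with D#4 the higher.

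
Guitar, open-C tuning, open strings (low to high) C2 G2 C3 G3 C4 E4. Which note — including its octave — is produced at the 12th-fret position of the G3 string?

The open G3 string plus 12 semitones: G–G#–A–A#–…–F–F#–G.
The walk passes from B into C once, so the octave number goes from 3 to 4.

G4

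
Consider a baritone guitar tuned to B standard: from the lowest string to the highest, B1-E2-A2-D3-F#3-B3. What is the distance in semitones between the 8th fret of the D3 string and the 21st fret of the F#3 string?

17 semitones

D3 at fret 8 → A#3 (MIDI 58); F#3 at fret 21 → D#5 (MIDI 75).
58 − 75 = -17, so the two pitches are 17 semitones apart, with D#5 the higher.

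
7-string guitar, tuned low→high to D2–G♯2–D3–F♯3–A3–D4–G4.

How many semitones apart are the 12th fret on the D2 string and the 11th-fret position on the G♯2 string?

5 semitones

D2 at fret 12 → D3 (MIDI 50); G♯2 at fret 11 → G3 (MIDI 55).
50 − 55 = -5, so the two pitches are 5 semitones apart, with G3 the higher.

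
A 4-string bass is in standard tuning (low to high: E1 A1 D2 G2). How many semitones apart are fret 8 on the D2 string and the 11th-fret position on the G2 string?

D2 at fret 8 → A#2 (MIDI 46); G2 at fret 11 → F#3 (MIDI 54).
46 − 54 = -8, so the two pitches are 8 semitones apart, with F#3 the higher.

8 semitones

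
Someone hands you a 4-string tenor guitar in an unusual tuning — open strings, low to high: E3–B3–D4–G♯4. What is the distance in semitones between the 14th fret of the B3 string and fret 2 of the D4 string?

9 semitones

B3 at fret 14 → C♯5 (MIDI 73); D4 at fret 2 → E4 (MIDI 64).
73 − 64 = 9, so the two pitches are 9 semitones apart, with C♯5 the higher.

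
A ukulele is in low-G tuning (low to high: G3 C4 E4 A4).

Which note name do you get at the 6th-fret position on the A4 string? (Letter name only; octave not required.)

The open A4 string plus 6 semitones: A–A#–B–C–C#–D–D#.
(Equivalently spelled Eb.)

D#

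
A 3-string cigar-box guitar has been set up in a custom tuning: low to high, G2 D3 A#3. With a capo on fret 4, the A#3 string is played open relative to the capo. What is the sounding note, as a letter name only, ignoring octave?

D

The capo raises the open A#3 by 4 semitones to D4; fretting 0 more gives A#3 + 4 + 0 = A#3 + 4 semitones, landing on D.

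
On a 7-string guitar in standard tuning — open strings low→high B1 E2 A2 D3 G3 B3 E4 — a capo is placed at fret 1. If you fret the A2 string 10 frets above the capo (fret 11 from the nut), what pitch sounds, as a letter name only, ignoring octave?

The capo raises the open A2 by 1 semitone to A#2; fretting 10 more gives A2 + 1 + 10 = A2 + 11 semitones, landing on G#.
(Also written Ab.)

G#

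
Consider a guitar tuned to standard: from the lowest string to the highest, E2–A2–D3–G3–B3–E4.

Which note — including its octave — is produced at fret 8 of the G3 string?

G3 is MIDI 55. Adding 8 gives 63, which is D#4.

D#4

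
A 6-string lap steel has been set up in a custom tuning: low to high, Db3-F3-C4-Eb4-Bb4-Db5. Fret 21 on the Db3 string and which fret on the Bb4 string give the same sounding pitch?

0

Db3 at fret 21 is Db3 + 21 semitones = Bb4.
The open Bb4 string is 21 semitones above the open Db3, so the same pitch on the Bb4 string lies at fret 21 − 21 = 0.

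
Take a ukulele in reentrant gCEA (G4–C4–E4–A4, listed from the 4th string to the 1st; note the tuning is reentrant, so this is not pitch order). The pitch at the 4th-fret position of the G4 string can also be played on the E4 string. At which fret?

7

G4 at fret 4 is G4 + 4 semitones = B4.
The open E4 string is 3 semitones below the open G4, so the same pitch on the E4 string lies at fret 4 + 3 = 7.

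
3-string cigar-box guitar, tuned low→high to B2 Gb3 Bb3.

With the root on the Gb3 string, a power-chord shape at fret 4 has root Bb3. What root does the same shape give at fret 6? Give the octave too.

Moving from fret 4 to fret 6 shifts the root by 2 semitones.
Bb3 up 2 semitones is C4.

C4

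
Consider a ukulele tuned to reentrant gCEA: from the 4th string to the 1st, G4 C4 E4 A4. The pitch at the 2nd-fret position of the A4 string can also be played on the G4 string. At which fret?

A4 at fret 2 is A4 + 2 semitones = B4.
The open G4 string is 2 semitones below the open A4, so the same pitch on the G4 string lies at fret 2 + 2 = 4.

4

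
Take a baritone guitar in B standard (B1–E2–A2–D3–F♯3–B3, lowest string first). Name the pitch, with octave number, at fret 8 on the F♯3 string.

Each fret is one semitone, so F♯3 + 8 = D4.

D4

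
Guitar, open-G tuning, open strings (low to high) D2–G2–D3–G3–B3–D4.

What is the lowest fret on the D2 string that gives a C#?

11

From D2, count semitones up the chromatic scale until reaching C#: D–D#–E–F–…–B–C–C# — 11 steps.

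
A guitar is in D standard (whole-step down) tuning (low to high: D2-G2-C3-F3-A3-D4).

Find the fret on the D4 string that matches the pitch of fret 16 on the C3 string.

2

C3 at fret 16 is C3 + 16 semitones = E4.
The open D4 string is 14 semitones above the open C3, so the same pitch on the D4 string lies at fret 16 − 14 = 2.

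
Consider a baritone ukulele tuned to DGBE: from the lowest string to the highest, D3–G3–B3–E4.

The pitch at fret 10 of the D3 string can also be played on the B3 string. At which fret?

1

D3 at fret 10 is D3 + 10 semitones = C4.
The open B3 string is 9 semitones above the open D3, so the same pitch on the B3 string lies at fret 10 − 9 = 1.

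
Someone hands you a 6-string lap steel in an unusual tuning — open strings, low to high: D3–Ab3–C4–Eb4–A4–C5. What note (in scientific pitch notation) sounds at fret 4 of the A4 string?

The open A4 string plus 4 semitones: A–Bb–B–C–Db.
The walk passes from B into C once, so the octave number goes from 4 to 5.
(Equivalently spelled C#5.)

Db5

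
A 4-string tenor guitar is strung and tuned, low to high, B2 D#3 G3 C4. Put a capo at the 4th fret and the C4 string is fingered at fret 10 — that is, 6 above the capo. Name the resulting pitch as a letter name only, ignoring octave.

A#

The capo raises the open C4 by 4 semitones to E4; fretting 6 more gives C4 + 4 + 6 = C4 + 10 semitones, landing on A#.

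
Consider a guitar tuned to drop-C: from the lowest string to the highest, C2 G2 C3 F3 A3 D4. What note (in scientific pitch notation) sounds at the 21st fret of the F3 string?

D5

The open F3 string plus 21 semitones: F–F#–G–G#–…–C–C#–D.
The walk passes from B into C 2 times, so the octave number goes from 3 to 5.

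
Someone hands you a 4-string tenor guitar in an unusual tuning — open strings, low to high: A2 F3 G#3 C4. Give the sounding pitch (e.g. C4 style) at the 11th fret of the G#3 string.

The open G#3 string plus 11 semitones: G#–A–A#–B–…–F–F#–G.
The walk passes from B into C once, so the octave number goes from 3 to 4.

G4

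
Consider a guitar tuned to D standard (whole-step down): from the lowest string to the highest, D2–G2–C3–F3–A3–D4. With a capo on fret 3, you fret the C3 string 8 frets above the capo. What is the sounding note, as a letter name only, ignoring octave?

B

The capo raises the open C3 by 3 semitones to D♯3; fretting 8 more gives C3 + 3 + 8 = C3 + 11 semitones, landing on B.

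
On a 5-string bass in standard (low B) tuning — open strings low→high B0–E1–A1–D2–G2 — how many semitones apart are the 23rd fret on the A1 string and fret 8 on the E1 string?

20 semitones

A1 at fret 23 → G#3 (MIDI 56); E1 at fret 8 → C2 (MIDI 36).
56 − 36 = 20, so the two pitches are 20 semitones apart, with G#3 the higher.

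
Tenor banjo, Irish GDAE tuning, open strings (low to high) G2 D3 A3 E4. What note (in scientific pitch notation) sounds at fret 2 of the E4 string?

F#4

Each fret is one semitone, so E4 + 2 = F#4.
(Equivalently spelled Gb4.)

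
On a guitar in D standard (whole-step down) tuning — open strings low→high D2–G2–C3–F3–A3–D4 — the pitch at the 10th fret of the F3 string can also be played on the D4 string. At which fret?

1

F3 at fret 10 is F3 + 10 semitones = D#4.
The open D4 string is 9 semitones above the open F3, so the same pitch on the D4 string lies at fret 10 − 9 = 1.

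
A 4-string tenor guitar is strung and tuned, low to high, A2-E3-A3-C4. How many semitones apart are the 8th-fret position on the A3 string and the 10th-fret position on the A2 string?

A3 at fret 8 → F4 (MIDI 65); A2 at fret 10 → G3 (MIDI 55).
65 − 55 = 10, so the two pitches are 10 semitones apart, with F4 the higher.

10 semitones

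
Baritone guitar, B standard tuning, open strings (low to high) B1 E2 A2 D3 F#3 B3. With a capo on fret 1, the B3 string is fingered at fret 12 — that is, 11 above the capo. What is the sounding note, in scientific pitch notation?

B4

The capo raises the open B3 by 1 semitone to C4; fretting 11 more gives B3 + 1 + 11 = B3 + 12 semitones = B4.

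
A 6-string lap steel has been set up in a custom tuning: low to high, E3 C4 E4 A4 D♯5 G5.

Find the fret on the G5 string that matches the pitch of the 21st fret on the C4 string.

Fret 21 on C4 is MIDI 60 + 21 = 81 (A5). On the G5 string (open MIDI 79), that pitch is 81 − 79 = fret 2.

2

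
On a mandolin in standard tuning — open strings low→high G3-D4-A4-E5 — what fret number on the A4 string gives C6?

15

C6 is 15 semitones above the open A4 (A–A#–B–C–…–A#–B–C), so it sits at fret 15.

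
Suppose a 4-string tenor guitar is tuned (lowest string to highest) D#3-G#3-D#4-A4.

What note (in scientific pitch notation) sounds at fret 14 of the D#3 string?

D#3 is MIDI 51. Adding 14 gives 65, which is F4.

F4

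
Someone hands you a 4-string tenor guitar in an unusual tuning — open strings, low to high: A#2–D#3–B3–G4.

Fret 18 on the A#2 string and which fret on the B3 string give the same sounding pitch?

A#2 at fret 18 is A#2 + 18 semitones = E4.
The open B3 string is 13 semitones above the open A#2, so the same pitch on the B3 string lies at fret 18 − 13 = 5.

5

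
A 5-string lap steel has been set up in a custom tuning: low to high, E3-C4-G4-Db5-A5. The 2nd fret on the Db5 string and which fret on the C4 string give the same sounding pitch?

Db5 at fret 2 is Db5 + 2 semitones = Eb5.
The open C4 string is 13 semitones below the open Db5, so the same pitch on the C4 string lies at fret 2 + 13 = 15.

15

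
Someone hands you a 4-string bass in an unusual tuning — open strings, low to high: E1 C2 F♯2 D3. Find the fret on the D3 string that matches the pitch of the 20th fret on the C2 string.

C2 at fret 20 is C2 + 20 semitones = G♯3.
The open D3 string is 14 semitones above the open C2, so the same pitch on the D3 string lies at fret 20 − 14 = 6.

6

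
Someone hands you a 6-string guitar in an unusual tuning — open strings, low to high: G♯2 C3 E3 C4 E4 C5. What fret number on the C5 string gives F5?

5

F5 is 5 semitones above the open C5 (C–C#–D–D#–E–F), so it sits at fret 5.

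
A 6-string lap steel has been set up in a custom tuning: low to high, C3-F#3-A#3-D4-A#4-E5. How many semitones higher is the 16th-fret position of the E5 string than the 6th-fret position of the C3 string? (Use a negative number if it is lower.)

E5 at fret 16 → G#6 (MIDI 92); C3 at fret 6 → F#3 (MIDI 54).
92 − 54 = 38, so the two pitches are 38 semitones apart.

38 semitones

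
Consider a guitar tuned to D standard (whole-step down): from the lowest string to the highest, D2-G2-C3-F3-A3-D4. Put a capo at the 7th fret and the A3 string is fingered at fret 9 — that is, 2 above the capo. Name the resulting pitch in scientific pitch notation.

F♯4

The capo raises the open A3 by 7 semitones to E4; fretting 2 more gives A3 + 7 + 2 = A3 + 9 semitones = F♯4.
(Also written G♭.)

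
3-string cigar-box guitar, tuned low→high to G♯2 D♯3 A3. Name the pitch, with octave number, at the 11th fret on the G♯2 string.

The open G♯2 string plus 11 semitones: G#–A–A#–B–…–F–F#–G.
The walk passes from B into C once, so the octave number goes from 2 to 3.

G3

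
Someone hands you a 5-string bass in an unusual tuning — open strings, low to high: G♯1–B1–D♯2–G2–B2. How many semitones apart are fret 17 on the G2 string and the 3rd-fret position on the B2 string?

G2 at fret 17 → C4 (MIDI 60); B2 at fret 3 → D3 (MIDI 50).
60 − 50 = 10, so the two pitches are 10 semitones apart, with C4 the higher.

10 semitones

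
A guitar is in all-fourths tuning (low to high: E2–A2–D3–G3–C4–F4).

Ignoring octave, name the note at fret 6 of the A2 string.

The open A2 string plus 6 semitones: A–A#–B–C–C#–D–D#.
(Equivalently spelled E♭.)

D♯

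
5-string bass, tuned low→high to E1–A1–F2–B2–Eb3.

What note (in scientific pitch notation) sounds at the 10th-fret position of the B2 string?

Each fret is one semitone, so B2 + 10 = A3.

A3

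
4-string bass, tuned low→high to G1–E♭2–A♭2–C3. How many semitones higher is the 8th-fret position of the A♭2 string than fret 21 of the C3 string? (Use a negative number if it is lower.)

A♭2 at fret 8 → E3 (MIDI 52); C3 at fret 21 → A4 (MIDI 69).
52 − 69 = -17, so the two pitches are 17 semitones apart.

-17 semitones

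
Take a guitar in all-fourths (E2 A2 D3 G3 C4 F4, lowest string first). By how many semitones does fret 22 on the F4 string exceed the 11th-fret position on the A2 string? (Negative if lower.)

31 semitones

F4 at fret 22 → D♯6 (MIDI 87); A2 at fret 11 → G♯3 (MIDI 56).
87 − 56 = 31, so the two pitches are 31 semitones apart.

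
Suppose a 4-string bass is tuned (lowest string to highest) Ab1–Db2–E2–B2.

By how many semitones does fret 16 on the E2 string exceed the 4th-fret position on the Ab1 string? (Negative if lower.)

20 semitones

E2 at fret 16 → Ab3 (MIDI 56); Ab1 at fret 4 → C2 (MIDI 36).
56 − 36 = 20, so the two pitches are 20 semitones apart.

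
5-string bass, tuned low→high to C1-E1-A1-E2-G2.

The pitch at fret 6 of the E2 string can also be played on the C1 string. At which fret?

E2 at fret 6 is E2 + 6 semitones = A#2.
The open C1 string is 16 semitones below the open E2, so the same pitch on the C1 string lies at fret 6 + 16 = 22.

22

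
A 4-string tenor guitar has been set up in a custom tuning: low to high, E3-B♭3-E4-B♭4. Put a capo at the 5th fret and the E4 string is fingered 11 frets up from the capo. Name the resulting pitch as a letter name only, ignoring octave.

The capo raises the open E4 by 5 semitones to A4; fretting 11 more gives E4 + 5 + 11 = E4 + 16 semitones, landing on A♭.
(Also written G♯.)

A♭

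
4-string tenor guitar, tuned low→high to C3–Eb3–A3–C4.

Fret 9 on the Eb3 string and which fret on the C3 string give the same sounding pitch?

Fret 9 on Eb3 is MIDI 51 + 9 = 60 (C4). On the C3 string (open MIDI 48), that pitch is 60 − 48 = fret 12.

12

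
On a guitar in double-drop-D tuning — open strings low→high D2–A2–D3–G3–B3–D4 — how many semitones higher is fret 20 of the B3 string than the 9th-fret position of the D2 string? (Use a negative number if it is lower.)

32 semitones

B3 at fret 20 → G5 (MIDI 79); D2 at fret 9 → B2 (MIDI 47).
79 − 47 = 32, so the two pitches are 32 semitones apart.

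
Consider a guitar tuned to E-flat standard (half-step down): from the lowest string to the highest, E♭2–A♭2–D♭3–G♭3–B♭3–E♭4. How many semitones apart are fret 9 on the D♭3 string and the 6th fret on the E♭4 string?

D♭3 at fret 9 → B♭3 (MIDI 58); E♭4 at fret 6 → A4 (MIDI 69).
58 − 69 = -11, so the two pitches are 11 semitones apart, with A4 the higher.

11 semitones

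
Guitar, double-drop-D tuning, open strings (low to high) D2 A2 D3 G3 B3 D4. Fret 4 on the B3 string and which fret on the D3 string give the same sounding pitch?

B3 at fret 4 is B3 + 4 semitones = D#4.
The open D3 string is 9 semitones below the open B3, so the same pitch on the D3 string lies at fret 4 + 9 = 13.

13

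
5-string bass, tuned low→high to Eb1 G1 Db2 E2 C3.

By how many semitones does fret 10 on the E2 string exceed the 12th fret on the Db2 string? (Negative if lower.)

E2 at fret 10 → D3 (MIDI 50); Db2 at fret 12 → Db3 (MIDI 49).
50 − 49 = 1, so the two pitches are 1 semitone apart.

1 semitone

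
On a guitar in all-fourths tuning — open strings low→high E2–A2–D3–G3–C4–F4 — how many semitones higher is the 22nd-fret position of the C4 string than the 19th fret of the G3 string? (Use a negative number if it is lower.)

8 semitones

C4 at fret 22 → A#5 (MIDI 82); G3 at fret 19 → D5 (MIDI 74).
82 − 74 = 8, so the two pitches are 8 semitones apart.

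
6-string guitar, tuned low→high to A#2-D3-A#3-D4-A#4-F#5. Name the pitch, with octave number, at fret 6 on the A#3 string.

E4

A#3 is MIDI 58. Adding 6 gives 64, which is E4.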